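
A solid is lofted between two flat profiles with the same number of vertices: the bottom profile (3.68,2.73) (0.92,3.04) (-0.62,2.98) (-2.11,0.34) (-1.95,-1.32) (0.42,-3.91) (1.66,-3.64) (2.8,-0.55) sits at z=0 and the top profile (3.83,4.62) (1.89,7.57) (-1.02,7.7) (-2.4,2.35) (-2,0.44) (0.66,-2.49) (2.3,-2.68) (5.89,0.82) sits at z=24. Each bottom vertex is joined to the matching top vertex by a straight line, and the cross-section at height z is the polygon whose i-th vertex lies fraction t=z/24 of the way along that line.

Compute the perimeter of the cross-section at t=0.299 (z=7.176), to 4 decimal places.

Cross-section at t=0.299: each vertex is (1-t)·p0[i] + t·p1[i].
  v1: (1-0.299)·(3.68,2.73) + 0.299·(3.83,4.62) = (3.7248,3.2951)
  v2: (1-0.299)·(0.92,3.04) + 0.299·(1.89,7.57) = (1.2100,4.3945)
  v3: (1-0.299)·(-0.62,2.98) + 0.299·(-1.02,7.7) = (-0.7396,4.3913)
  v4: (1-0.299)·(-2.11,0.34) + 0.299·(-2.4,2.35) = (-2.1967,0.9410)
  v5: (1-0.299)·(-1.95,-1.32) + 0.299·(-2,0.44) = (-1.9649,-0.7938)
  v6: (1-0.299)·(0.42,-3.91) + 0.299·(0.66,-2.49) = (0.4918,-3.4854)
  v7: (1-0.299)·(1.66,-3.64) + 0.299·(2.3,-2.68) = (1.8514,-3.3530)
  v8: (1-0.299)·(2.8,-0.55) + 0.299·(5.89,0.82) = (3.7239,-0.1404)
Perimeter = Σ |v_{i+1} − v_i|:
  edge 1→2: √(-2.5148² + 1.0994²) = 2.7446 (running 2.7446)
  edge 2→3: √(-1.9496² + -0.0032²) = 1.9496 (running 4.6942)
  edge 3→4: √(-1.4571² + -3.4503²) = 3.7454 (running 8.4396)
  edge 4→5: √(0.2318² + -1.7348²) = 1.7502 (running 10.1898)
  edge 5→6: √(2.4567² + -2.6917²) = 3.6442 (running 13.8340)
  edge 6→7: √(1.3596² + 0.1325²) = 1.3660 (running 15.2000)
  edge 7→8: √(1.8725² + 3.2126²) = 3.7185 (running 18.9185)
  edge 8→1: √(0.0009² + 3.4355²) = 3.4355 (running 22.3540)
Perimeter = 22.3540

Perimeter at t=0.299: 22.3540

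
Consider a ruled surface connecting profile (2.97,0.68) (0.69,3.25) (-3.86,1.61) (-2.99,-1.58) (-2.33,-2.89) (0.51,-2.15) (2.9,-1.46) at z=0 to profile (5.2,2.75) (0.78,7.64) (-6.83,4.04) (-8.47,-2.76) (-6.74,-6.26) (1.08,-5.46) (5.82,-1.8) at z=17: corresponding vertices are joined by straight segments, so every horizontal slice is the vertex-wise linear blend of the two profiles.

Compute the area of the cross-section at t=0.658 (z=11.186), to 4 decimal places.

Cross-section at t=0.658: each vertex is (1-t)·p0[i] + t·p1[i].
  v1: (1-0.658)·(2.97,0.68) + 0.658·(5.2,2.75) = (4.4373,2.0421)
  v2: (1-0.658)·(0.69,3.25) + 0.658·(0.78,7.64) = (0.7492,6.1386)
  v3: (1-0.658)·(-3.86,1.61) + 0.658·(-6.83,4.04) = (-5.8143,3.2089)
  v4: (1-0.658)·(-2.99,-1.58) + 0.658·(-8.47,-2.76) = (-6.5958,-2.3564)
  v5: (1-0.658)·(-2.33,-2.89) + 0.658·(-6.74,-6.26) = (-5.2318,-5.1075)
  v6: (1-0.658)·(0.51,-2.15) + 0.658·(1.08,-5.46) = (0.8851,-4.3280)
  v7: (1-0.658)·(2.9,-1.46) + 0.658·(5.82,-1.8) = (4.8214,-1.6837)
Shoelace sum Σ(x_i·y_{i+1} − x_{i+1}·y_i):
  i=1: 4.4373·6.1386 − 0.7492·2.0421 = +25.7092 (running +25.7092)
  i=2: 0.7492·3.2089 − -5.8143·6.1386 = +38.0957 (running +63.8049)
  i=3: -5.8143·-2.3564 − -6.5958·3.2089 = +34.8666 (running +98.6715)
  i=4: -6.5958·-5.1075 − -5.2318·-2.3564 = +21.3596 (running +120.0311)
  i=5: -5.2318·-4.3280 − 0.8851·-5.1075 = +27.1634 (running +147.1946)
  i=6: 0.8851·-1.6837 − 4.8214·-4.3280 = +19.3766 (running +166.5712)
  i=7: 4.8214·2.0421 − 4.4373·-1.6837 = +17.3167 (running +183.8879)
Area = |Σ|/2 = |183.8879|/2 = 91.9439

Area at t=0.658: 91.9439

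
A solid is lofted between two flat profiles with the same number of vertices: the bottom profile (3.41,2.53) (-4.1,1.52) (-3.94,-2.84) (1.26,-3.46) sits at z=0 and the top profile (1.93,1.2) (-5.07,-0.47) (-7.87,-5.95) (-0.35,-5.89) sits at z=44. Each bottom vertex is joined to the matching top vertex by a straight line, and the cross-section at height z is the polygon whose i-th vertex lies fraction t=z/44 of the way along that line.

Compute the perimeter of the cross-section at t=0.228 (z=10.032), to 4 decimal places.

Perimeter at t=0.228: 24.4865

Cross-section at t=0.228: each vertex is (1-t)·p0[i] + t·p1[i].
  v1: (1-0.228)·(3.41,2.53) + 0.228·(1.93,1.2) = (3.0726,2.2268)
  v2: (1-0.228)·(-4.1,1.52) + 0.228·(-5.07,-0.47) = (-4.3212,1.0663)
  v3: (1-0.228)·(-3.94,-2.84) + 0.228·(-7.87,-5.95) = (-4.8360,-3.5491)
  v4: (1-0.228)·(1.26,-3.46) + 0.228·(-0.35,-5.89) = (0.8929,-4.0140)
Perimeter = Σ |v_{i+1} − v_i|:
  edge 1→2: √(-7.3937² + -1.1605²) = 7.4842 (running 7.4842)
  edge 2→3: √(-0.5149² + -4.6154²) = 4.6440 (running 12.1282)
  edge 3→4: √(5.7290² + -0.4650²) = 5.7478 (running 17.8760)
  edge 4→1: √(2.1796² + 6.2408²) = 6.6105 (running 24.4865)
Perimeter = 24.4865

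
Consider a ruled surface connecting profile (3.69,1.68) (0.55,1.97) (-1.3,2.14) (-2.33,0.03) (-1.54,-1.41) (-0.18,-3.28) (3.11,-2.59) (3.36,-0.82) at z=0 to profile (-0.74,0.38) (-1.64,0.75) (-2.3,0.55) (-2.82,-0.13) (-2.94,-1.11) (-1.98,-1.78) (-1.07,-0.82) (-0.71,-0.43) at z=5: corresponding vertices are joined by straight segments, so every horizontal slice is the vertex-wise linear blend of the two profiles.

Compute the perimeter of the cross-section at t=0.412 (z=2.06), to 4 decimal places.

Perimeter at t=0.412: 13.9625

Cross-section at t=0.412: each vertex is (1-t)·p0[i] + t·p1[i].
  v1: (1-0.412)·(3.69,1.68) + 0.412·(-0.74,0.38) = (1.8648,1.1444)
  v2: (1-0.412)·(0.55,1.97) + 0.412·(-1.64,0.75) = (-0.3523,1.4674)
  v3: (1-0.412)·(-1.3,2.14) + 0.412·(-2.3,0.55) = (-1.7120,1.4849)
  v4: (1-0.412)·(-2.33,0.03) + 0.412·(-2.82,-0.13) = (-2.5319,-0.0359)
  v5: (1-0.412)·(-1.54,-1.41) + 0.412·(-2.94,-1.11) = (-2.1168,-1.2864)
  v6: (1-0.412)·(-0.18,-3.28) + 0.412·(-1.98,-1.78) = (-0.9216,-2.6620)
  v7: (1-0.412)·(3.11,-2.59) + 0.412·(-1.07,-0.82) = (1.3878,-1.8608)
  v8: (1-0.412)·(3.36,-0.82) + 0.412·(-0.71,-0.43) = (1.6832,-0.6593)
Perimeter = Σ |v_{i+1} − v_i|:
  edge 1→2: √(-2.2171² + 0.3230²) = 2.2405 (running 2.2405)
  edge 2→3: √(-1.3597² + 0.0176²) = 1.3598 (running 3.6004)
  edge 3→4: √(-0.8199² + -1.5208²) = 1.7278 (running 5.3281)
  edge 4→5: √(0.4151² + -1.2505²) = 1.3176 (running 6.6457)
  edge 5→6: √(1.1952² + -1.3756²) = 1.8223 (running 8.4680)
  edge 6→7: √(2.3094² + 0.8012²) = 2.4445 (running 10.9125)
  edge 7→8: √(0.2953² + 1.2014²) = 1.2372 (running 12.1497)
  edge 8→1: √(0.1817² + 1.8037²) = 1.8128 (running 13.9625)
Perimeter = 13.9625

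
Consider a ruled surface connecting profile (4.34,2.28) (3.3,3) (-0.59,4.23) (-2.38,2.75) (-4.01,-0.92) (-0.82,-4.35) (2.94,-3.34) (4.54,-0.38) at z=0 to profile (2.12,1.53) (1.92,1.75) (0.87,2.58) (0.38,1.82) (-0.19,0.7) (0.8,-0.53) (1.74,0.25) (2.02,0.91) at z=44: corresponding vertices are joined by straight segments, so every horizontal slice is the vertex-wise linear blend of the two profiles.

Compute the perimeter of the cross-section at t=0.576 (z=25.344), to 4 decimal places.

Cross-section at t=0.576: each vertex is (1-t)·p0[i] + t·p1[i].
  v1: (1-0.576)·(4.34,2.28) + 0.576·(2.12,1.53) = (3.0613,1.8480)
  v2: (1-0.576)·(3.3,3) + 0.576·(1.92,1.75) = (2.5051,2.2800)
  v3: (1-0.576)·(-0.59,4.23) + 0.576·(0.87,2.58) = (0.2510,3.2796)
  v4: (1-0.576)·(-2.38,2.75) + 0.576·(0.38,1.82) = (-0.7902,2.2143)
  v5: (1-0.576)·(-4.01,-0.92) + 0.576·(-0.19,0.7) = (-1.8097,0.0131)
  v6: (1-0.576)·(-0.82,-4.35) + 0.576·(0.8,-0.53) = (0.1131,-2.1497)
  v7: (1-0.576)·(2.94,-3.34) + 0.576·(1.74,0.25) = (2.2488,-1.2722)
  v8: (1-0.576)·(4.54,-0.38) + 0.576·(2.02,0.91) = (3.0885,0.3630)
Perimeter = Σ |v_{i+1} − v_i|:
  edge 1→2: √(-0.5562² + 0.4320²) = 0.7042 (running 0.7042)
  edge 2→3: √(-2.2542² + 0.9996²) = 2.4659 (running 3.1701)
  edge 3→4: √(-1.0412² + -1.0653²) = 1.4896 (running 4.6597)
  edge 4→5: √(-1.0194² + -2.2012²) = 2.4258 (running 7.0855)
  edge 5→6: √(1.9228² + -2.1628²) = 2.8939 (running 9.9794)
  edge 6→7: √(2.1357² + 0.8775²) = 2.3089 (running 12.2884)
  edge 7→8: √(0.8397² + 1.6352²) = 1.8382 (running 14.1266)
  edge 8→1: √(-0.0272² + 1.4850²) = 1.4852 (running 15.6118)
Perimeter = 15.6118

Perimeter at t=0.576: 15.6118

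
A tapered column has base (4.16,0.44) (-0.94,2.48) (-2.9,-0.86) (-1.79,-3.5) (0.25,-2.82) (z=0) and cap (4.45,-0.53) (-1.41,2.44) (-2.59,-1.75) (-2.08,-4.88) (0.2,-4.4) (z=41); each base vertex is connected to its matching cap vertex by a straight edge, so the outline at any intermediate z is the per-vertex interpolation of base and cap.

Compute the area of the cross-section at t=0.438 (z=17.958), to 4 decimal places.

Cross-section at t=0.438: each vertex is (1-t)·p0[i] + t·p1[i].
  v1: (1-0.438)·(4.16,0.44) + 0.438·(4.45,-0.53) = (4.2870,0.0151)
  v2: (1-0.438)·(-0.94,2.48) + 0.438·(-1.41,2.44) = (-1.1459,2.4625)
  v3: (1-0.438)·(-2.9,-0.86) + 0.438·(-2.59,-1.75) = (-2.7642,-1.2498)
  v4: (1-0.438)·(-1.79,-3.5) + 0.438·(-2.08,-4.88) = (-1.9170,-4.1044)
  v5: (1-0.438)·(0.25,-2.82) + 0.438·(0.2,-4.4) = (0.2281,-3.5120)
Shoelace sum Σ(x_i·y_{i+1} − x_{i+1}·y_i):
  i=1: 4.2870·2.4625 − -1.1459·0.0151 = +10.5740 (running +10.5740)
  i=2: -1.1459·-1.2498 − -2.7642·2.4625 = +8.2390 (running +18.8130)
  i=3: -2.7642·-4.1044 − -1.9170·-1.2498 = +8.9496 (running +27.7626)
  i=4: -1.9170·-3.5120 − 0.2281·-4.1044 = +7.6689 (running +35.4315)
  i=5: 0.2281·0.0151 − 4.2870·-3.5120 = +15.0596 (running +50.4912)
Area = |Σ|/2 = |50.4912|/2 = 25.2456

Area at t=0.438: 25.2456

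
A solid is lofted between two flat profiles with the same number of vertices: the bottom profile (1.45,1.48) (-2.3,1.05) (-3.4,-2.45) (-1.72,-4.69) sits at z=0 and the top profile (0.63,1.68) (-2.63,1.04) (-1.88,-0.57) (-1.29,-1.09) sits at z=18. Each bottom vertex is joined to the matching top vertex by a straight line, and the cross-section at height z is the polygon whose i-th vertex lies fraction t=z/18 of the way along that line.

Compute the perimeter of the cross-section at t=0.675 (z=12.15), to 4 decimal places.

Cross-section at t=0.675: each vertex is (1-t)·p0[i] + t·p1[i].
  v1: (1-0.675)·(1.45,1.48) + 0.675·(0.63,1.68) = (0.8965,1.6150)
  v2: (1-0.675)·(-2.3,1.05) + 0.675·(-2.63,1.04) = (-2.5227,1.0433)
  v3: (1-0.675)·(-3.4,-2.45) + 0.675·(-1.88,-0.57) = (-2.3740,-1.1810)
  v4: (1-0.675)·(-1.72,-4.69) + 0.675·(-1.29,-1.09) = (-1.4298,-2.2600)
Perimeter = Σ |v_{i+1} − v_i|:
  edge 1→2: √(-3.4192² + -0.5717²) = 3.4667 (running 3.4667)
  edge 2→3: √(0.1488² + -2.2242²) = 2.2292 (running 5.6959)
  edge 3→4: √(0.9442² + -1.0790²) = 1.4338 (running 7.1298)
  edge 4→1: √(2.3262² + 3.8750²) = 4.5196 (running 11.6494)
Perimeter = 11.6494

Perimeter at t=0.675: 11.6494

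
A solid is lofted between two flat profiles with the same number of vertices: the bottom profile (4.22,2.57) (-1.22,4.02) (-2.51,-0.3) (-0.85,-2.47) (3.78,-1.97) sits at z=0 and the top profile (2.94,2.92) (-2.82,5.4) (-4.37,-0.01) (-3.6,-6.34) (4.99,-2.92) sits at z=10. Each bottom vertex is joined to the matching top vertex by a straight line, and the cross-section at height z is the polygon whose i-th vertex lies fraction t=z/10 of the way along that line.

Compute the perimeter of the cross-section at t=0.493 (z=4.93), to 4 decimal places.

Perimeter at t=0.493: 27.4869

Cross-section at t=0.493: each vertex is (1-t)·p0[i] + t·p1[i].
  v1: (1-0.493)·(4.22,2.57) + 0.493·(2.94,2.92) = (3.5890,2.7425)
  v2: (1-0.493)·(-1.22,4.02) + 0.493·(-2.82,5.4) = (-2.0088,4.7003)
  v3: (1-0.493)·(-2.51,-0.3) + 0.493·(-4.37,-0.01) = (-3.4270,-0.1570)
  v4: (1-0.493)·(-0.85,-2.47) + 0.493·(-3.6,-6.34) = (-2.2058,-4.3779)
  v5: (1-0.493)·(3.78,-1.97) + 0.493·(4.99,-2.92) = (4.3765,-2.4383)
Perimeter = Σ |v_{i+1} − v_i|:
  edge 1→2: √(-5.5978² + 1.9578²) = 5.9302 (running 5.9302)
  edge 2→3: √(-1.4182² + -4.8574²) = 5.0602 (running 10.9904)
  edge 3→4: √(1.2212² + -4.2209²) = 4.3940 (running 15.3844)
  edge 4→5: √(6.5823² + 1.9396²) = 6.8621 (running 22.2465)
  edge 5→1: √(-0.7876² + 5.1809²) = 5.2404 (running 27.4869)
Perimeter = 27.4869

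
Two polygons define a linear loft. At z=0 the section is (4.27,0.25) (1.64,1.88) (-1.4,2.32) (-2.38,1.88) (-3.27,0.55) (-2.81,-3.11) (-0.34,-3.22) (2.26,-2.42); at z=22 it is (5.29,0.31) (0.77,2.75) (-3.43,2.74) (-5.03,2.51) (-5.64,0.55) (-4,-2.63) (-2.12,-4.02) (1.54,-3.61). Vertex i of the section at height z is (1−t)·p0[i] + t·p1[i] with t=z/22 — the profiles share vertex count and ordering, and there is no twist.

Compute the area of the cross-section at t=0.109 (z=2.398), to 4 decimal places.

Area at t=0.109: 32.2383

Cross-section at t=0.109: each vertex is (1-t)·p0[i] + t·p1[i].
  v1: (1-0.109)·(4.27,0.25) + 0.109·(5.29,0.31) = (4.3812,0.2565)
  v2: (1-0.109)·(1.64,1.88) + 0.109·(0.77,2.75) = (1.5452,1.9748)
  v3: (1-0.109)·(-1.4,2.32) + 0.109·(-3.43,2.74) = (-1.6213,2.3658)
  v4: (1-0.109)·(-2.38,1.88) + 0.109·(-5.03,2.51) = (-2.6688,1.9487)
  v5: (1-0.109)·(-3.27,0.55) + 0.109·(-5.64,0.55) = (-3.5283,0.5500)
  v6: (1-0.109)·(-2.81,-3.11) + 0.109·(-4,-2.63) = (-2.9397,-3.0577)
  v7: (1-0.109)·(-0.34,-3.22) + 0.109·(-2.12,-4.02) = (-0.5340,-3.3072)
  v8: (1-0.109)·(2.26,-2.42) + 0.109·(1.54,-3.61) = (2.1815,-2.5497)
Shoelace sum Σ(x_i·y_{i+1} − x_{i+1}·y_i):
  i=1: 4.3812·1.9748 − 1.5452·0.2565 = +8.2557 (running +8.2557)
  i=2: 1.5452·2.3658 − -1.6213·1.9748 = +6.8573 (running +15.1130)
  i=3: -1.6213·1.9487 − -2.6688·2.3658 = +3.1546 (running +18.2675)
  i=4: -2.6688·0.5500 − -3.5283·1.9487 = +5.4077 (running +23.6752)
  i=5: -3.5283·-3.0577 − -2.9397·0.5500 = +12.4053 (running +36.0806)
  i=6: -2.9397·-3.3072 − -0.5340·-3.0577 = +8.0893 (running +44.1699)
  i=7: -0.5340·-2.5497 − 2.1815·-3.3072 = +8.5763 (running +52.7462)
  i=8: 2.1815·0.2565 − 4.3812·-2.5497 = +11.7304 (running +64.4766)
Area = |Σ|/2 = |64.4766|/2 = 32.2383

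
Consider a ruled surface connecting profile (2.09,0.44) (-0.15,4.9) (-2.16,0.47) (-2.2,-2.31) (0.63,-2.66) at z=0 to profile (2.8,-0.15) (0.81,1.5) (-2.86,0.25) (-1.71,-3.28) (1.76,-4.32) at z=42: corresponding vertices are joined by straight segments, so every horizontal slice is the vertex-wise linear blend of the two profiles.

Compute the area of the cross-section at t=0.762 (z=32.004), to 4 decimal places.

Cross-section at t=0.762: each vertex is (1-t)·p0[i] + t·p1[i].
  v1: (1-0.762)·(2.09,0.44) + 0.762·(2.8,-0.15) = (2.6310,-0.0096)
  v2: (1-0.762)·(-0.15,4.9) + 0.762·(0.81,1.5) = (0.5815,2.3092)
  v3: (1-0.762)·(-2.16,0.47) + 0.762·(-2.86,0.25) = (-2.6934,0.3024)
  v4: (1-0.762)·(-2.2,-2.31) + 0.762·(-1.71,-3.28) = (-1.8266,-3.0491)
  v5: (1-0.762)·(0.63,-2.66) + 0.762·(1.76,-4.32) = (1.4911,-3.9249)
Shoelace sum Σ(x_i·y_{i+1} − x_{i+1}·y_i):
  i=1: 2.6310·2.3092 − 0.5815·-0.0096 = +6.0811 (running +6.0811)
  i=2: 0.5815·0.3024 − -2.6934·2.3092 = +6.3954 (running +12.4766)
  i=3: -2.6934·-3.0491 − -1.8266·0.3024 = +8.7649 (running +21.2414)
  i=4: -1.8266·-3.9249 − 1.4911·-3.0491 = +11.7158 (running +32.9572)
  i=5: 1.4911·-0.0096 − 2.6310·-3.9249 = +10.3123 (running +43.2694)
Area = |Σ|/2 = |43.2694|/2 = 21.6347

Area at t=0.762: 21.6347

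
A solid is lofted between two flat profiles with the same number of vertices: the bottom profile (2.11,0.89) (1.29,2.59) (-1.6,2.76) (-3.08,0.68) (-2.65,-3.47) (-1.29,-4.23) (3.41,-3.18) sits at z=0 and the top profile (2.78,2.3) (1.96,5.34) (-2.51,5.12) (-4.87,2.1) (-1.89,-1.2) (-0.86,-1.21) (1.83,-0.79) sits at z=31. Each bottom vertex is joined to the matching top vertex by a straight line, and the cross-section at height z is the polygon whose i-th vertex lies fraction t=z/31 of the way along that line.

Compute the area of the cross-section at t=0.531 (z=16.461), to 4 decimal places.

Area at t=0.531: 34.5355

Cross-section at t=0.531: each vertex is (1-t)·p0[i] + t·p1[i].
  v1: (1-0.531)·(2.11,0.89) + 0.531·(2.78,2.3) = (2.4658,1.6387)
  v2: (1-0.531)·(1.29,2.59) + 0.531·(1.96,5.34) = (1.6458,4.0503)
  v3: (1-0.531)·(-1.6,2.76) + 0.531·(-2.51,5.12) = (-2.0832,4.0132)
  v4: (1-0.531)·(-3.08,0.68) + 0.531·(-4.87,2.1) = (-4.0305,1.4340)
  v5: (1-0.531)·(-2.65,-3.47) + 0.531·(-1.89,-1.2) = (-2.2464,-2.2646)
  v6: (1-0.531)·(-1.29,-4.23) + 0.531·(-0.86,-1.21) = (-1.0617,-2.6264)
  v7: (1-0.531)·(3.41,-3.18) + 0.531·(1.83,-0.79) = (2.5710,-1.9109)
Shoelace sum Σ(x_i·y_{i+1} − x_{i+1}·y_i):
  i=1: 2.4658·4.0503 − 1.6458·1.6387 = +7.2900 (running +7.2900)
  i=2: 1.6458·4.0132 − -2.0832·4.0503 = +15.0423 (running +22.3323)
  i=3: -2.0832·1.4340 − -4.0305·4.0132 = +13.1876 (running +35.5199)
  i=4: -4.0305·-2.2646 − -2.2464·1.4340 = +12.3490 (running +47.8689)
  i=5: -2.2464·-2.6264 − -1.0617·-2.2646 = +3.4957 (running +51.3647)
  i=6: -1.0617·-1.9109 − 2.5710·-2.6264 = +8.7812 (running +60.1459)
  i=7: 2.5710·1.6387 − 2.4658·-1.9109 = +8.9250 (running +69.0709)
Area = |Σ|/2 = |69.0709|/2 = 34.5355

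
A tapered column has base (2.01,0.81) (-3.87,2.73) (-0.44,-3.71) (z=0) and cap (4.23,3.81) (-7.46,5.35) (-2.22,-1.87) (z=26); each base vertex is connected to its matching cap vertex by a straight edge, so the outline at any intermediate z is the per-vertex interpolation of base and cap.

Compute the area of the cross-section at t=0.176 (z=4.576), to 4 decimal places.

Cross-section at t=0.176: each vertex is (1-t)·p0[i] + t·p1[i].
  v1: (1-0.176)·(2.01,0.81) + 0.176·(4.23,3.81) = (2.4007,1.3380)
  v2: (1-0.176)·(-3.87,2.73) + 0.176·(-7.46,5.35) = (-4.5018,3.1911)
  v3: (1-0.176)·(-0.44,-3.71) + 0.176·(-2.22,-1.87) = (-0.7533,-3.3862)
Shoelace sum Σ(x_i·y_{i+1} − x_{i+1}·y_i):
  i=1: 2.4007·3.1911 − -4.5018·1.3380 = +13.6844 (running +13.6844)
  i=2: -4.5018·-3.3862 − -0.7533·3.1911 = +17.6478 (running +31.3322)
  i=3: -0.7533·1.3380 − 2.4007·-3.3862 = +7.1213 (running +38.4535)
Area = |Σ|/2 = |38.4535|/2 = 19.2268

Area at t=0.176: 19.2268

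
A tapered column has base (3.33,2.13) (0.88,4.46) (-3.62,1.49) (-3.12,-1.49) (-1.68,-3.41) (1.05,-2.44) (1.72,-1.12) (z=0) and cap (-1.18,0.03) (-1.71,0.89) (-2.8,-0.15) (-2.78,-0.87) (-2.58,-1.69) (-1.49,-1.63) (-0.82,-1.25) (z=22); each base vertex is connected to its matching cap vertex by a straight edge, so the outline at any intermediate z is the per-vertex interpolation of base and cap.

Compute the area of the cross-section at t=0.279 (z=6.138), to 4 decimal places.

Area at t=0.279: 21.9152

Cross-section at t=0.279: each vertex is (1-t)·p0[i] + t·p1[i].
  v1: (1-0.279)·(3.33,2.13) + 0.279·(-1.18,0.03) = (2.0717,1.5441)
  v2: (1-0.279)·(0.88,4.46) + 0.279·(-1.71,0.89) = (0.1574,3.4640)
  v3: (1-0.279)·(-3.62,1.49) + 0.279·(-2.8,-0.15) = (-3.3912,1.0324)
  v4: (1-0.279)·(-3.12,-1.49) + 0.279·(-2.78,-0.87) = (-3.0251,-1.3170)
  v5: (1-0.279)·(-1.68,-3.41) + 0.279·(-2.58,-1.69) = (-1.9311,-2.9301)
  v6: (1-0.279)·(1.05,-2.44) + 0.279·(-1.49,-1.63) = (0.3413,-2.2140)
  v7: (1-0.279)·(1.72,-1.12) + 0.279·(-0.82,-1.25) = (1.0113,-1.1563)
Shoelace sum Σ(x_i·y_{i+1} − x_{i+1}·y_i):
  i=1: 2.0717·3.4640 − 0.1574·1.5441 = +6.9333 (running +6.9333)
  i=2: 0.1574·1.0324 − -3.3912·3.4640 = +11.9096 (running +18.8429)
  i=3: -3.3912·-1.3170 − -3.0251·1.0324 = +7.5896 (running +26.4325)
  i=4: -3.0251·-2.9301 − -1.9311·-1.3170 = +6.3207 (running +32.7532)
  i=5: -1.9311·-2.2140 − 0.3413·-2.9301 = +5.2756 (running +38.0288)
  i=6: 0.3413·-1.1563 − 1.0113·-2.2140 = +1.8444 (running +39.8733)
  i=7: 1.0113·1.5441 − 2.0717·-1.1563 = +3.9571 (running +43.8303)
Area = |Σ|/2 = |43.8303|/2 = 21.9152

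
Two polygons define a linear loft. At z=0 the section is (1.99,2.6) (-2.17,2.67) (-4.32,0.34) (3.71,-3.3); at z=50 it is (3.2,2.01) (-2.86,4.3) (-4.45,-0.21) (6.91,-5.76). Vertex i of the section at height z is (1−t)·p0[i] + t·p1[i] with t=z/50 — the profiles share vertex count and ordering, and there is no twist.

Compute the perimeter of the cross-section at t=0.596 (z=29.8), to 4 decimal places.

Perimeter at t=0.596: 28.2200

Cross-section at t=0.596: each vertex is (1-t)·p0[i] + t·p1[i].
  v1: (1-0.596)·(1.99,2.6) + 0.596·(3.2,2.01) = (2.7112,2.2484)
  v2: (1-0.596)·(-2.17,2.67) + 0.596·(-2.86,4.3) = (-2.5812,3.6415)
  v3: (1-0.596)·(-4.32,0.34) + 0.596·(-4.45,-0.21) = (-4.3975,0.0122)
  v4: (1-0.596)·(3.71,-3.3) + 0.596·(6.91,-5.76) = (5.6172,-4.7662)
Perimeter = Σ |v_{i+1} − v_i|:
  edge 1→2: √(-5.2924² + 1.3931²) = 5.4727 (running 5.4727)
  edge 2→3: √(-1.8162² + -3.6293²) = 4.0584 (running 9.5311)
  edge 3→4: √(10.0147² + -4.7784²) = 11.0962 (running 20.6273)
  edge 4→1: √(-2.9060² + 7.0145²) = 7.5927 (running 28.2200)
Perimeter = 28.2200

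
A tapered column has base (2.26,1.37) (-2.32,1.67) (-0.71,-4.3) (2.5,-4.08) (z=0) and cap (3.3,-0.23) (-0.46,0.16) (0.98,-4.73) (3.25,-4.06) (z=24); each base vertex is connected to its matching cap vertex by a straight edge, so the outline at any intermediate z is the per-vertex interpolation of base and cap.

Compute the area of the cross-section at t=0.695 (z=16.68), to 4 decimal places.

Area at t=0.695: 15.7327

Cross-section at t=0.695: each vertex is (1-t)·p0[i] + t·p1[i].
  v1: (1-0.695)·(2.26,1.37) + 0.695·(3.3,-0.23) = (2.9828,0.2580)
  v2: (1-0.695)·(-2.32,1.67) + 0.695·(-0.46,0.16) = (-1.0273,0.6206)
  v3: (1-0.695)·(-0.71,-4.3) + 0.695·(0.98,-4.73) = (0.4645,-4.5989)
  v4: (1-0.695)·(2.5,-4.08) + 0.695·(3.25,-4.06) = (3.0213,-4.0661)
Shoelace sum Σ(x_i·y_{i+1} − x_{i+1}·y_i):
  i=1: 2.9828·0.6206 − -1.0273·0.2580 = +2.1160 (running +2.1160)
  i=2: -1.0273·-4.5989 − 0.4645·0.6206 = +4.4361 (running +6.5521)
  i=3: 0.4645·-4.0661 − 3.0213·-4.5989 = +12.0054 (running +18.5575)
  i=4: 3.0213·0.2580 − 2.9828·-4.0661 = +12.9078 (running +31.4654)
Area = |Σ|/2 = |31.4654|/2 = 15.7327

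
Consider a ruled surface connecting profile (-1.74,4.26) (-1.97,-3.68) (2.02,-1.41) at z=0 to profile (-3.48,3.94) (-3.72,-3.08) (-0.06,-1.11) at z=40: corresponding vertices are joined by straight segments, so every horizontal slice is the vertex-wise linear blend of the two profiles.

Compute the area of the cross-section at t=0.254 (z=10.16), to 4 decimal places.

Cross-section at t=0.254: each vertex is (1-t)·p0[i] + t·p1[i].
  v1: (1-0.254)·(-1.74,4.26) + 0.254·(-3.48,3.94) = (-2.1820,4.1787)
  v2: (1-0.254)·(-1.97,-3.68) + 0.254·(-3.72,-3.08) = (-2.4145,-3.5276)
  v3: (1-0.254)·(2.02,-1.41) + 0.254·(-0.06,-1.11) = (1.4917,-1.3338)
Shoelace sum Σ(x_i·y_{i+1} − x_{i+1}·y_i):
  i=1: -2.1820·-3.5276 − -2.4145·4.1787 = +17.7866 (running +17.7866)
  i=2: -2.4145·-1.3338 − 1.4917·-3.5276 = +8.4825 (running +26.2691)
  i=3: 1.4917·4.1787 − -2.1820·-1.3338 = +3.3230 (running +29.5921)
Area = |Σ|/2 = |29.5921|/2 = 14.7961

Area at t=0.254: 14.7961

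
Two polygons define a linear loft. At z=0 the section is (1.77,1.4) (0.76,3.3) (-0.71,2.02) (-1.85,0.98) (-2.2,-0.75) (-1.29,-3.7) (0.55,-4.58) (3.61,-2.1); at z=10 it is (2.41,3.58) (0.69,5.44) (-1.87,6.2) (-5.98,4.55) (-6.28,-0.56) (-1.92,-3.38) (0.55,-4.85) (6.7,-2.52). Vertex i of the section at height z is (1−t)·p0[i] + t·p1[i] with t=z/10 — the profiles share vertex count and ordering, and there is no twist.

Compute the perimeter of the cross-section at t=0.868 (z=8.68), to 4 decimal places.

Cross-section at t=0.868: each vertex is (1-t)·p0[i] + t·p1[i].
  v1: (1-0.868)·(1.77,1.4) + 0.868·(2.41,3.58) = (2.3255,3.2922)
  v2: (1-0.868)·(0.76,3.3) + 0.868·(0.69,5.44) = (0.6992,5.1575)
  v3: (1-0.868)·(-0.71,2.02) + 0.868·(-1.87,6.2) = (-1.7169,5.6482)
  v4: (1-0.868)·(-1.85,0.98) + 0.868·(-5.98,4.55) = (-5.4348,4.0788)
  v5: (1-0.868)·(-2.2,-0.75) + 0.868·(-6.28,-0.56) = (-5.7414,-0.5851)
  v6: (1-0.868)·(-1.29,-3.7) + 0.868·(-1.92,-3.38) = (-1.8368,-3.4222)
  v7: (1-0.868)·(0.55,-4.58) + 0.868·(0.55,-4.85) = (0.5500,-4.8144)
  v8: (1-0.868)·(3.61,-2.1) + 0.868·(6.7,-2.52) = (6.2921,-2.4646)
Perimeter = Σ |v_{i+1} − v_i|:
  edge 1→2: √(-1.6263² + 1.8653²) = 2.4747 (running 2.4747)
  edge 2→3: √(-2.4161² + 0.4907²) = 2.4654 (running 4.9401)
  edge 3→4: √(-3.7180² + -1.5695²) = 4.0357 (running 8.9758)
  edge 4→5: √(-0.3066² + -4.6638²) = 4.6739 (running 13.6497)
  edge 5→6: √(3.9046² + -2.8372²) = 4.8265 (running 18.4762)
  edge 6→7: √(2.3868² + -1.3921²) = 2.7632 (running 21.2394)
  edge 7→8: √(5.7421² + 2.3498²) = 6.2043 (running 27.4437)
  edge 8→1: √(-3.9666² + 5.7568²) = 6.9910 (running 34.4347)
Perimeter = 34.4347

Perimeter at t=0.868: 34.4347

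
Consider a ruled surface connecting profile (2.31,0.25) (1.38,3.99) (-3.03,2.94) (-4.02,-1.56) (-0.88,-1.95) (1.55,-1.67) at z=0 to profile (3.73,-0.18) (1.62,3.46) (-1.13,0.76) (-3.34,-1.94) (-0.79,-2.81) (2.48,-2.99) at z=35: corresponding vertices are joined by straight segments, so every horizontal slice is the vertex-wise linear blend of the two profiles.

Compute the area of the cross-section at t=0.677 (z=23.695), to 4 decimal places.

Cross-section at t=0.677: each vertex is (1-t)·p0[i] + t·p1[i].
  v1: (1-0.677)·(2.31,0.25) + 0.677·(3.73,-0.18) = (3.2713,-0.0411)
  v2: (1-0.677)·(1.38,3.99) + 0.677·(1.62,3.46) = (1.5425,3.6312)
  v3: (1-0.677)·(-3.03,2.94) + 0.677·(-1.13,0.76) = (-1.7437,1.4641)
  v4: (1-0.677)·(-4.02,-1.56) + 0.677·(-3.34,-1.94) = (-3.5596,-1.8173)
  v5: (1-0.677)·(-0.88,-1.95) + 0.677·(-0.79,-2.81) = (-0.8191,-2.5322)
  v6: (1-0.677)·(1.55,-1.67) + 0.677·(2.48,-2.99) = (2.1796,-2.5636)
Shoelace sum Σ(x_i·y_{i+1} − x_{i+1}·y_i):
  i=1: 3.2713·3.6312 − 1.5425·-0.0411 = +11.9423 (running +11.9423)
  i=2: 1.5425·1.4641 − -1.7437·3.6312 = +8.5901 (running +20.5324)
  i=3: -1.7437·-1.8173 − -3.5596·1.4641 = +8.3806 (running +28.9129)
  i=4: -3.5596·-2.5322 − -0.8191·-1.8173 = +7.5253 (running +36.4383)
  i=5: -0.8191·-2.5636 − 2.1796·-2.5322 = +7.6191 (running +44.0573)
  i=6: 2.1796·-0.0411 − 3.2713·-2.5636 = +8.2969 (running +52.3543)
Area = |Σ|/2 = |52.3543|/2 = 26.1771

Area at t=0.677: 26.1771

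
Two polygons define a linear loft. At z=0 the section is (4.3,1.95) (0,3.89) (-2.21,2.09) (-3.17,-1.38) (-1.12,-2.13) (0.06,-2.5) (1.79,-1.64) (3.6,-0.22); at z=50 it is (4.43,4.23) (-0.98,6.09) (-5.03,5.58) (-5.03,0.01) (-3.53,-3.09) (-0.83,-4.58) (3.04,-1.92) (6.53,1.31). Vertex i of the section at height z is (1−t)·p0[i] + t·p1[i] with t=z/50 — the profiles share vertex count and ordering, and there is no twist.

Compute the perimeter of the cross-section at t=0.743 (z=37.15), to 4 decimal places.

Cross-section at t=0.743: each vertex is (1-t)·p0[i] + t·p1[i].
  v1: (1-0.743)·(4.3,1.95) + 0.743·(4.43,4.23) = (4.3966,3.6440)
  v2: (1-0.743)·(0,3.89) + 0.743·(-0.98,6.09) = (-0.7281,5.5246)
  v3: (1-0.743)·(-2.21,2.09) + 0.743·(-5.03,5.58) = (-4.3053,4.6831)
  v4: (1-0.743)·(-3.17,-1.38) + 0.743·(-5.03,0.01) = (-4.5520,-0.3472)
  v5: (1-0.743)·(-1.12,-2.13) + 0.743·(-3.53,-3.09) = (-2.9106,-2.8433)
  v6: (1-0.743)·(0.06,-2.5) + 0.743·(-0.83,-4.58) = (-0.6013,-4.0454)
  v7: (1-0.743)·(1.79,-1.64) + 0.743·(3.04,-1.92) = (2.7188,-1.8480)
  v8: (1-0.743)·(3.6,-0.22) + 0.743·(6.53,1.31) = (5.7770,0.9168)
Perimeter = Σ |v_{i+1} − v_i|:
  edge 1→2: √(-5.1247² + 1.8806²) = 5.4589 (running 5.4589)
  edge 2→3: √(-3.5771² + -0.8415²) = 3.6748 (running 9.1337)
  edge 3→4: √(-0.2467² + -5.0303²) = 5.0363 (running 14.1700)
  edge 4→5: √(1.6414² + -2.4960²) = 2.9874 (running 17.1574)
  edge 5→6: √(2.3094² + -1.2022²) = 2.6035 (running 19.7609)
  edge 6→7: √(3.3200² + 2.1974²) = 3.9813 (running 23.7422)
  edge 7→8: √(3.0582² + 2.7648²) = 4.1228 (running 27.8650)
  edge 8→1: √(-1.3804² + 2.7273²) = 3.0567 (running 30.9217)
Perimeter = 30.9217

Perimeter at t=0.743: 30.9217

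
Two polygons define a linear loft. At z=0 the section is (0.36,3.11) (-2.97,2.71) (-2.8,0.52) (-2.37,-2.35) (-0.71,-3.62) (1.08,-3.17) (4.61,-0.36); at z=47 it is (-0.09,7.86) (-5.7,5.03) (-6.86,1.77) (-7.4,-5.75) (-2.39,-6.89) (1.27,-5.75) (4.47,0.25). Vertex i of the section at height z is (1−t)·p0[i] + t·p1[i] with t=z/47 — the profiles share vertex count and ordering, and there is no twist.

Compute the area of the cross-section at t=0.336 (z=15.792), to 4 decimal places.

Area at t=0.336: 56.6283

Cross-section at t=0.336: each vertex is (1-t)·p0[i] + t·p1[i].
  v1: (1-0.336)·(0.36,3.11) + 0.336·(-0.09,7.86) = (0.2088,4.7060)
  v2: (1-0.336)·(-2.97,2.71) + 0.336·(-5.7,5.03) = (-3.8873,3.4895)
  v3: (1-0.336)·(-2.8,0.52) + 0.336·(-6.86,1.77) = (-4.1642,0.9400)
  v4: (1-0.336)·(-2.37,-2.35) + 0.336·(-7.4,-5.75) = (-4.0601,-3.4924)
  v5: (1-0.336)·(-0.71,-3.62) + 0.336·(-2.39,-6.89) = (-1.2745,-4.7187)
  v6: (1-0.336)·(1.08,-3.17) + 0.336·(1.27,-5.75) = (1.1438,-4.0369)
  v7: (1-0.336)·(4.61,-0.36) + 0.336·(4.47,0.25) = (4.5630,-0.1550)
Shoelace sum Σ(x_i·y_{i+1} − x_{i+1}·y_i):
  i=1: 0.2088·3.4895 − -3.8873·4.7060 = +19.0222 (running +19.0222)
  i=2: -3.8873·0.9400 − -4.1642·3.4895 = +10.8769 (running +29.8990)
  i=3: -4.1642·-3.4924 − -4.0601·0.9400 = +18.3594 (running +48.2584)
  i=4: -4.0601·-4.7187 − -1.2745·-3.4924 = +14.7074 (running +62.9658)
  i=5: -1.2745·-4.0369 − 1.1438·-4.7187 = +10.5424 (running +73.5082)
  i=6: 1.1438·-0.1550 − 4.5630·-4.0369 = +18.2428 (running +91.7510)
  i=7: 4.5630·4.7060 − 0.2088·-0.1550 = +21.5057 (running +113.2566)
Area = |Σ|/2 = |113.2566|/2 = 56.6283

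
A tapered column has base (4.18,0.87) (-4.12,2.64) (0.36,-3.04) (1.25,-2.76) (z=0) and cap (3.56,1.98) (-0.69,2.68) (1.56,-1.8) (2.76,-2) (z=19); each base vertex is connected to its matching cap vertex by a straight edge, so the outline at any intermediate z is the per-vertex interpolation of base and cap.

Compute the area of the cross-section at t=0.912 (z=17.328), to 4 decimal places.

Cross-section at t=0.912: each vertex is (1-t)·p0[i] + t·p1[i].
  v1: (1-0.912)·(4.18,0.87) + 0.912·(3.56,1.98) = (3.6146,1.8823)
  v2: (1-0.912)·(-4.12,2.64) + 0.912·(-0.69,2.68) = (-0.9918,2.6765)
  v3: (1-0.912)·(0.36,-3.04) + 0.912·(1.56,-1.8) = (1.4544,-1.9091)
  v4: (1-0.912)·(1.25,-2.76) + 0.912·(2.76,-2) = (2.6271,-2.0669)
Shoelace sum Σ(x_i·y_{i+1} − x_{i+1}·y_i):
  i=1: 3.6146·2.6765 − -0.9918·1.8823 = +11.5413 (running +11.5413)
  i=2: -0.9918·-1.9091 − 1.4544·2.6765 = -1.9991 (running +9.5421)
  i=3: 1.4544·-2.0669 − 2.6271·-1.9091 = +2.0094 (running +11.5515)
  i=4: 2.6271·1.8823 − 3.6146·-2.0669 = +12.4159 (running +23.9675)
Area = |Σ|/2 = |23.9675|/2 = 11.9837

Area at t=0.912: 11.9837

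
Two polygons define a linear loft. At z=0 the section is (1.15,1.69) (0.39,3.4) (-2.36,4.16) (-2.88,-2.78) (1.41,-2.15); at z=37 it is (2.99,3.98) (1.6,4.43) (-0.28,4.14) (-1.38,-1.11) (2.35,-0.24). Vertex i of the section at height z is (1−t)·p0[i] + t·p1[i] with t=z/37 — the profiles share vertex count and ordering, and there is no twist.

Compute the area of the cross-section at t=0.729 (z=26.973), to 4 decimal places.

Cross-section at t=0.729: each vertex is (1-t)·p0[i] + t·p1[i].
  v1: (1-0.729)·(1.15,1.69) + 0.729·(2.99,3.98) = (2.4914,3.3594)
  v2: (1-0.729)·(0.39,3.4) + 0.729·(1.6,4.43) = (1.2721,4.1509)
  v3: (1-0.729)·(-2.36,4.16) + 0.729·(-0.28,4.14) = (-0.8437,4.1454)
  v4: (1-0.729)·(-2.88,-2.78) + 0.729·(-1.38,-1.11) = (-1.7865,-1.5626)
  v5: (1-0.729)·(1.41,-2.15) + 0.729·(2.35,-0.24) = (2.0953,-0.7576)
Shoelace sum Σ(x_i·y_{i+1} − x_{i+1}·y_i):
  i=1: 2.4914·4.1509 − 1.2721·3.3594 = +6.0678 (running +6.0678)
  i=2: 1.2721·4.1454 − -0.8437·4.1509 = +8.7754 (running +14.8432)
  i=3: -0.8437·-1.5626 − -1.7865·4.1454 = +8.7241 (running +23.5673)
  i=4: -1.7865·-0.7576 − 2.0953·-1.5626 = +4.6275 (running +28.1948)
  i=5: 2.0953·3.3594 − 2.4914·-0.7576 = +8.9263 (running +37.1211)
Area = |Σ|/2 = |37.1211|/2 = 18.5605

Area at t=0.729: 18.5605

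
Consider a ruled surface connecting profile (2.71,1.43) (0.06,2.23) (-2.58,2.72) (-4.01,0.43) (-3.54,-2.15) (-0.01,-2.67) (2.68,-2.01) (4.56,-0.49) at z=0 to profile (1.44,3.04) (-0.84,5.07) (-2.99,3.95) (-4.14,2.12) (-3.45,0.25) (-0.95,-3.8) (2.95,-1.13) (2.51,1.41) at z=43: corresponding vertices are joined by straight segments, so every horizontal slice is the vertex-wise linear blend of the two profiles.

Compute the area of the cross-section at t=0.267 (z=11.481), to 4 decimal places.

Area at t=0.267: 33.6793

Cross-section at t=0.267: each vertex is (1-t)·p0[i] + t·p1[i].
  v1: (1-0.267)·(2.71,1.43) + 0.267·(1.44,3.04) = (2.3709,1.8599)
  v2: (1-0.267)·(0.06,2.23) + 0.267·(-0.84,5.07) = (-0.1803,2.9883)
  v3: (1-0.267)·(-2.58,2.72) + 0.267·(-2.99,3.95) = (-2.6895,3.0484)
  v4: (1-0.267)·(-4.01,0.43) + 0.267·(-4.14,2.12) = (-4.0447,0.8812)
  v5: (1-0.267)·(-3.54,-2.15) + 0.267·(-3.45,0.25) = (-3.5160,-1.5092)
  v6: (1-0.267)·(-0.01,-2.67) + 0.267·(-0.95,-3.8) = (-0.2610,-2.9717)
  v7: (1-0.267)·(2.68,-2.01) + 0.267·(2.95,-1.13) = (2.7521,-1.7750)
  v8: (1-0.267)·(4.56,-0.49) + 0.267·(2.51,1.41) = (4.0126,0.0173)
Shoelace sum Σ(x_i·y_{i+1} − x_{i+1}·y_i):
  i=1: 2.3709·2.9883 − -0.1803·1.8599 = +7.4203 (running +7.4203)
  i=2: -0.1803·3.0484 − -2.6895·2.9883 = +7.4873 (running +14.9075)
  i=3: -2.6895·0.8812 − -4.0447·3.0484 = +9.9599 (running +24.8674)
  i=4: -4.0447·-1.5092 − -3.5160·0.8812 = +9.2027 (running +34.0701)
  i=5: -3.5160·-2.9717 − -0.2610·-1.5092 = +10.0546 (running +44.1247)
  i=6: -0.2610·-1.7750 − 2.7521·-2.9717 = +8.6417 (running +52.7663)
  i=7: 2.7521·0.0173 − 4.0126·-1.7750 = +7.1702 (running +59.9365)
  i=8: 4.0126·1.8599 − 2.3709·0.0173 = +7.4220 (running +67.3585)
Area = |Σ|/2 = |67.3585|/2 = 33.6793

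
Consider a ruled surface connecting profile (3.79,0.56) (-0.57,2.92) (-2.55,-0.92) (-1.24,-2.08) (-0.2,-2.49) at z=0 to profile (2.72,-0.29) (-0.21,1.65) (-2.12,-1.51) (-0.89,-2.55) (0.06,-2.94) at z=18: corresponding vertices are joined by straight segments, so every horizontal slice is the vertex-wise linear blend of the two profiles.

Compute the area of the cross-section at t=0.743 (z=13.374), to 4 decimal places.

Cross-section at t=0.743: each vertex is (1-t)·p0[i] + t·p1[i].
  v1: (1-0.743)·(3.79,0.56) + 0.743·(2.72,-0.29) = (2.9950,-0.0715)
  v2: (1-0.743)·(-0.57,2.92) + 0.743·(-0.21,1.65) = (-0.3025,1.9764)
  v3: (1-0.743)·(-2.55,-0.92) + 0.743·(-2.12,-1.51) = (-2.2305,-1.3584)
  v4: (1-0.743)·(-1.24,-2.08) + 0.743·(-0.89,-2.55) = (-0.9800,-2.4292)
  v5: (1-0.743)·(-0.2,-2.49) + 0.743·(0.06,-2.94) = (-0.0068,-2.8243)
Shoelace sum Σ(x_i·y_{i+1} − x_{i+1}·y_i):
  i=1: 2.9950·1.9764 − -0.3025·-0.0715 = +5.8976 (running +5.8976)
  i=2: -0.3025·-1.3584 − -2.2305·1.9764 = +4.8193 (running +10.7169)
  i=3: -2.2305·-2.4292 − -0.9800·-1.3584 = +4.0872 (running +14.8042)
  i=4: -0.9800·-2.8243 − -0.0068·-2.4292 = +2.7512 (running +17.5553)
  i=5: -0.0068·-0.0715 − 2.9950·-2.8243 = +8.4594 (running +26.0147)
Area = |Σ|/2 = |26.0147|/2 = 13.0073

Area at t=0.743: 13.0073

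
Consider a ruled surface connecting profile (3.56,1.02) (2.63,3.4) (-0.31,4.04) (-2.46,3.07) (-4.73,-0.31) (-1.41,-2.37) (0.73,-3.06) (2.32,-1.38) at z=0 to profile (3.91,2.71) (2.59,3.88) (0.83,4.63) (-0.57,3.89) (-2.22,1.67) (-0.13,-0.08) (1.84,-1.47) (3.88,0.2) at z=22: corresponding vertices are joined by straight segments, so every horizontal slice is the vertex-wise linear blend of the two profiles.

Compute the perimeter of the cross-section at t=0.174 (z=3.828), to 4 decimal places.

Cross-section at t=0.174: each vertex is (1-t)·p0[i] + t·p1[i].
  v1: (1-0.174)·(3.56,1.02) + 0.174·(3.91,2.71) = (3.6209,1.3141)
  v2: (1-0.174)·(2.63,3.4) + 0.174·(2.59,3.88) = (2.6230,3.4835)
  v3: (1-0.174)·(-0.31,4.04) + 0.174·(0.83,4.63) = (-0.1116,4.1427)
  v4: (1-0.174)·(-2.46,3.07) + 0.174·(-0.57,3.89) = (-2.1311,3.2127)
  v5: (1-0.174)·(-4.73,-0.31) + 0.174·(-2.22,1.67) = (-4.2933,0.0345)
  v6: (1-0.174)·(-1.41,-2.37) + 0.174·(-0.13,-0.08) = (-1.1873,-1.9715)
  v7: (1-0.174)·(0.73,-3.06) + 0.174·(1.84,-1.47) = (0.9231,-2.7833)
  v8: (1-0.174)·(2.32,-1.38) + 0.174·(3.88,0.2) = (2.5914,-1.1051)
Perimeter = Σ |v_{i+1} − v_i|:
  edge 1→2: √(-0.9979² + 2.1695²) = 2.3879 (running 2.3879)
  edge 2→3: √(-2.7347² + 0.6591²) = 2.8130 (running 5.2009)
  edge 3→4: √(-2.0195² + -0.9300²) = 2.2233 (running 7.4243)
  edge 4→5: √(-2.1621² + -3.1782²) = 3.8439 (running 11.2682)
  edge 5→6: √(3.1060² + -2.0061²) = 3.6975 (running 14.9657)
  edge 6→7: √(2.1104² + -0.8118²) = 2.2612 (running 17.2268)
  edge 7→8: √(1.6683² + 1.6783²) = 2.3664 (running 19.5932)
  edge 8→1: √(1.0295² + 2.4191²) = 2.6291 (running 22.2223)
Perimeter = 22.2223

Perimeter at t=0.174: 22.2223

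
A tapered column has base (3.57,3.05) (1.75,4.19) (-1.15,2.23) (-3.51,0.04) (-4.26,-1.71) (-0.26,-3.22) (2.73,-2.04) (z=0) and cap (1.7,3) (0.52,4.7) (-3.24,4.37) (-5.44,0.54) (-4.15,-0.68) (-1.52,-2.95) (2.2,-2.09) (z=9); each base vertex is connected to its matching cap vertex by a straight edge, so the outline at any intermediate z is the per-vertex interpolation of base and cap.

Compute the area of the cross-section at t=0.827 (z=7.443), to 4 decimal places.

Area at t=0.827: 40.3918

Cross-section at t=0.827: each vertex is (1-t)·p0[i] + t·p1[i].
  v1: (1-0.827)·(3.57,3.05) + 0.827·(1.7,3) = (2.0235,3.0086)
  v2: (1-0.827)·(1.75,4.19) + 0.827·(0.52,4.7) = (0.7328,4.6118)
  v3: (1-0.827)·(-1.15,2.23) + 0.827·(-3.24,4.37) = (-2.8784,3.9998)
  v4: (1-0.827)·(-3.51,0.04) + 0.827·(-5.44,0.54) = (-5.1061,0.4535)
  v5: (1-0.827)·(-4.26,-1.71) + 0.827·(-4.15,-0.68) = (-4.1690,-0.8582)
  v6: (1-0.827)·(-0.26,-3.22) + 0.827·(-1.52,-2.95) = (-1.3020,-2.9967)
  v7: (1-0.827)·(2.73,-2.04) + 0.827·(2.2,-2.09) = (2.2917,-2.0813)
Shoelace sum Σ(x_i·y_{i+1} − x_{i+1}·y_i):
  i=1: 2.0235·4.6118 − 0.7328·3.0086 = +7.1273 (running +7.1273)
  i=2: 0.7328·3.9998 − -2.8784·4.6118 = +16.2057 (running +23.3329)
  i=3: -2.8784·0.4535 − -5.1061·3.9998 = +19.1179 (running +42.4509)
  i=4: -5.1061·-0.8582 − -4.1690·0.4535 = +6.2727 (running +48.7235)
  i=5: -4.1690·-2.9967 − -1.3020·-0.8582 = +11.3760 (running +60.0995)
  i=6: -1.3020·-2.0813 − 2.2917·-2.9967 = +9.5775 (running +69.6770)
  i=7: 2.2917·3.0086 − 2.0235·-2.0813 = +11.1065 (running +80.7835)
Area = |Σ|/2 = |80.7835|/2 = 40.3918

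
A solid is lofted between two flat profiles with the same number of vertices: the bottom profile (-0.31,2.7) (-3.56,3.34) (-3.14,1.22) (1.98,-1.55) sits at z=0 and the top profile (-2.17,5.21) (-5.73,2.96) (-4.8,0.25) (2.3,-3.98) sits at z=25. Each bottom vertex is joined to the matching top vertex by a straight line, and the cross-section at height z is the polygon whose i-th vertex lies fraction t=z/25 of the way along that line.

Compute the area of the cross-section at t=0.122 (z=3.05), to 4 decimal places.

Area at t=0.122: 12.7754

Cross-section at t=0.122: each vertex is (1-t)·p0[i] + t·p1[i].
  v1: (1-0.122)·(-0.31,2.7) + 0.122·(-2.17,5.21) = (-0.5369,3.0062)
  v2: (1-0.122)·(-3.56,3.34) + 0.122·(-5.73,2.96) = (-3.8247,3.2936)
  v3: (1-0.122)·(-3.14,1.22) + 0.122·(-4.8,0.25) = (-3.3425,1.1017)
  v4: (1-0.122)·(1.98,-1.55) + 0.122·(2.3,-3.98) = (2.0190,-1.8465)
Shoelace sum Σ(x_i·y_{i+1} − x_{i+1}·y_i):
  i=1: -0.5369·3.2936 − -3.8247·3.0062 = +9.7296 (running +9.7296)
  i=2: -3.8247·1.1017 − -3.3425·3.2936 = +6.7955 (running +16.5251)
  i=3: -3.3425·-1.8465 − 2.0190·1.1017 = +3.9475 (running +20.4726)
  i=4: 2.0190·3.0062 − -0.5369·-1.8465 = +5.0783 (running +25.5509)
Area = |Σ|/2 = |25.5509|/2 = 12.7754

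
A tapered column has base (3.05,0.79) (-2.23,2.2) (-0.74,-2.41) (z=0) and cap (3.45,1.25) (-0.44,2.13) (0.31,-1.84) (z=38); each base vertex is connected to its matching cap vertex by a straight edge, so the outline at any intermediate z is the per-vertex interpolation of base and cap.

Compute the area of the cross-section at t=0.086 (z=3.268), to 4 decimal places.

Cross-section at t=0.086: each vertex is (1-t)·p0[i] + t·p1[i].
  v1: (1-0.086)·(3.05,0.79) + 0.086·(3.45,1.25) = (3.0844,0.8296)
  v2: (1-0.086)·(-2.23,2.2) + 0.086·(-0.44,2.13) = (-2.0761,2.1940)
  v3: (1-0.086)·(-0.74,-2.41) + 0.086·(0.31,-1.84) = (-0.6497,-2.3610)
Shoelace sum Σ(x_i·y_{i+1} − x_{i+1}·y_i):
  i=1: 3.0844·2.1940 − -2.0761·0.8296 = +8.4893 (running +8.4893)
  i=2: -2.0761·-2.3610 − -0.6497·2.1940 = +6.3270 (running +14.8163)
  i=3: -0.6497·0.8296 − 3.0844·-2.3610 = +6.7432 (running +21.5595)
Area = |Σ|/2 = |21.5595|/2 = 10.7798

Area at t=0.086: 10.7798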